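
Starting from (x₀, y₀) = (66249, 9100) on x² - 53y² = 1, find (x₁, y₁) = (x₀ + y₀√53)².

Solutions to x² - Dy² = 1 are generated by powers of (x₀ + y₀√D).
The next solution satisfies x₁ + y₁√53 = (x₀ + y₀√53)², giving:
x₁ = x₀² + 53y₀² = 66249² + 53·9100² = 4388930001 + 4388930000 = 8777860001
y₁ = 2x₀y₀ = 2·66249·9100 = 1205731800

Verify: 8777860001² - 53·1205731800² = 77050826197155720001 - 77050826197155720000 = 1 ✓

x = 8777860001, y = 1205731800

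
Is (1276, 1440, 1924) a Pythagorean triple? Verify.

Compute a² + b² = 1276² + 1440² = 1628176 + 2073600 = 3701776
Compute c² = 1924² = 3701776
Since 3701776 = 3701776, confirmed.

Yes, it is a Pythagorean triple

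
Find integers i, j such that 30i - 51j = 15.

Step 1: Check solvability.
gcd(30, 51) = 3
Since 3 divides 15, solutions exist.

Step 2: Apply extended Euclidean algorithm to find gcd.
We find integers such that 30*x0 + 51*y0 = 3

Step 3: Scale the particular solution.
Multiply by 15/3 = 5:
i = -25, j = -15

Step 4: Verify.
30*(-25) - 51*(-15) = 15 = 15 ✓

i = -25, j = -15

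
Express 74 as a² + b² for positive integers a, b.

We need to find integers a, b > 0 such that a² + b² = 74.
Trying a = 5: b² = 74 - 5² = 74 - 25 = 49
b = 7
Check: 5² + 7² = 25 + 49 = 74 ✓

74 = 5² + 7²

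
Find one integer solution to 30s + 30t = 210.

Step 1: Check solvability.
gcd(30, 30) = 30
Since 30 divides 210, solutions exist.

Step 2: Apply extended Euclidean algorithm to find gcd.
We find integers such that 30*x0 + 30*y0 = 30

Step 3: Scale the particular solution.
Multiply by 210/30 = 7:
s = 0, t = 7

Step 4: Verify.
30*(0) + 30*(7) = 210 = 210 ✓

s = 0, t = 7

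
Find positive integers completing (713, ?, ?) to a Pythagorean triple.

We need the other leg and hypotenuse such that 713² + x² = c².
Take x = 216, c = 745: 713² + 216² = 508369 + 46656 = 555025 = 745² ✓
Triple: (713, 216, 745)

(713, 216, 745)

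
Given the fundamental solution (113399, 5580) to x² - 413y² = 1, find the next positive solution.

Solutions to x² - Dy² = 1 are generated by powers of (x₀ + y₀√D).
The next solution satisfies x₁ + y₁√413 = (x₀ + y₀√413)², giving:
x₁ = x₀² + 413y₀² = 113399² + 413·5580² = 12859333201 + 12859333200 = 25718666401
y₁ = 2x₀y₀ = 2·113399·5580 = 1265532840

Verify: 25718666401² - 413·1265532840² = 661449801445926292801 - 661449801445926292800 = 1 ✓

x = 25718666401, y = 1265532840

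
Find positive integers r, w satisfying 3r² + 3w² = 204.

Try small values of r and check whether (204 - 3r²)/3 is a perfect square.
r = 2: 3·2² = 12, so 3w² = 204 - 12 = 192, giving w² = 64, w = 8.
Check: 3·2² + 3·8² = 12 + 192 = 204 ✓

r = 2, w = 8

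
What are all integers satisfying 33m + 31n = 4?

Step 1: Compute gcd(33, 31) = 1.
Since 1 divides 4, solutions exist.

Step 2: Find a particular solution using extended Euclidean algorithm.
We get m₀ = -60, n₀ = 64.
Check: 33*-60 + 31*64 = 4 = 4 ✓

Step 3: Write the general solution.
m = -60 + (31/1)t = -60 + 31t
n = 64 - (33/1)t = 64 - 33t
for any integer t.

m = -60 + 31t, n = 64 - 33t for integer t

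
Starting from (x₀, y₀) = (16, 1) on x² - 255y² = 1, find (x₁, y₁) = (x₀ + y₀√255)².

Solutions to x² - Dy² = 1 are generated by powers of (x₀ + y₀√D).
The next solution satisfies x₁ + y₁√255 = (x₀ + y₀√255)², giving:
x₁ = x₀² + 255y₀² = 16² + 255·1² = 256 + 255 = 511
y₁ = 2x₀y₀ = 2·16·1 = 32

Verify: 511² - 255·32² = 261121 - 261120 = 1 ✓

x = 511, y = 32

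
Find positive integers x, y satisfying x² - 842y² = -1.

We need x² = 842y² - 1. Try successive y:
y = 1: x² = 842·1² - 1 = 841 = 29² ✓
Check: 29² - 842·1² = 841 - 842 = -1 ✓

x = 29, y = 1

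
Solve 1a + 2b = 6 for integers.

Step 1: Check solvability.
gcd(1, 2) = 1
Since 1 divides 6, solutions exist.

Step 2: Apply extended Euclidean algorithm to find gcd.
We find integers such that 1*x0 + 2*y0 = 1

Step 3: Scale the particular solution.
Multiply by 6/1 = 6:
a = 6, b = 0

Step 4: Verify.
1*(6) + 2*(0) = 6 = 6 ✓

a = 6, b = 0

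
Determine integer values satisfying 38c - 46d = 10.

Step 1: Check solvability.
gcd(38, 46) = 2
Since 2 divides 10, solutions exist.

Step 2: Apply extended Euclidean algorithm to find gcd.
We find integers such that 38*x0 + 46*y0 = 2

Step 3: Scale the particular solution.
Multiply by 10/2 = 5:
c = -30, d = -25

Step 4: Verify.
38*(-30) - 46*(-25) = 10 = 10 ✓

c = -30, d = -25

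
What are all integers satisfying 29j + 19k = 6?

Step 1: Compute gcd(29, 19) = 1.
Since 1 divides 6, solutions exist.

Step 2: Find a particular solution using extended Euclidean algorithm.
We get j₀ = 12, k₀ = -18.
Check: 29*12 + 19*-18 = 6 = 6 ✓

Step 3: Write the general solution.
j = 12 + (19/1)t = 12 + 19t
k = -18 - (29/1)t = -18 - 29t
for any integer t.

j = 12 + 19t, k = -18 - 29t for integer t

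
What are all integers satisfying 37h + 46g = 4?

Step 1: Compute gcd(37, 46) = 1.
Since 1 divides 4, solutions exist.

Step 2: Find a particular solution using extended Euclidean algorithm.
We get h₀ = 20, g₀ = -16.
Check: 37*20 + 46*-16 = 4 = 4 ✓

Step 3: Write the general solution.
h = 20 + (46/1)t = 20 + 46t
g = -16 - (37/1)t = -16 - 37t
for any integer t.

h = 20 + 46t, g = -16 - 37t for integer t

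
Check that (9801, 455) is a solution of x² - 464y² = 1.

Compute x² = 9801² = 96059601
Compute 464y² = 464·455² = 464·207025 = 96059600
x² - 464y² = 96059601 - 96059600 = 1
Since this equals 1, (9801, 455) is a solution.

Yes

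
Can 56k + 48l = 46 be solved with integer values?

Step 1: Compute gcd(56, 48).
gcd(56, 48) = 8

Step 2: Check divisibility.
Does 8 divide 46? 46 = 8 x 5 + 6, so no.

By the theorem on linear Diophantine equations, 56k + 48l = 46 has integer solutions if and only if gcd(56, 48) divides 46. Since 8 does not divide 46, no solutions exist.

No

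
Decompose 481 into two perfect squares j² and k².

We need to find integers j, k > 0 such that j² + k² = 481.
Trying j = 9: k² = 481 - 9² = 481 - 81 = 400
k = 20
Check: 9² + 20² = 81 + 400 = 481 ✓

481 = 9² + 20²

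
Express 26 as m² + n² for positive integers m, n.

We need to find integers m, n > 0 such that m² + n² = 26.
Trying m = 1: n² = 26 - 1² = 26 - 1 = 25
n = 5
Check: 1² + 5² = 1 + 25 = 26 ✓

26 = 1² + 5²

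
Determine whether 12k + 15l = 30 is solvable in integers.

Step 1: Compute gcd(12, 15).
gcd(12, 15) = 3

Step 2: Check divisibility.
Does 3 divide 30? 30 = 3 x 10, so yes.

By the theorem on linear Diophantine equations, 12k + 15l = 30 has integer solutions if and only if gcd(12, 15) divides 30. Since 3 | 30, solutions exist.

Yes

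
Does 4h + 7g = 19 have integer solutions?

Step 1: Compute gcd(4, 7).
gcd(4, 7) = 1

Step 2: Check divisibility.
Does 1 divide 19? 19 = 1 x 19, so yes.

By the theorem on linear Diophantine equations, 4h + 7g = 19 has integer solutions if and only if gcd(4, 7) divides 19. Since 1 | 19, solutions exist.

Yes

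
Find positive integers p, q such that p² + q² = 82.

Search for p with 82 - p² a perfect square.
p = 1: 82 - 1² = 82 - 1 = 81 = 9² ✓
So p = 1, q = 9.

p = 1, q = 9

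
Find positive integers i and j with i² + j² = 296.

We need to find integers i, j > 0 such that i² + j² = 296.
Trying i = 10: j² = 296 - 10² = 296 - 100 = 196
j = 14
Check: 10² + 14² = 100 + 196 = 296 ✓

296 = 10² + 14²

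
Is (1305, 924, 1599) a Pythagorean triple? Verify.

Compute a² + b² = 1305² + 924² = 1703025 + 853776 = 2556801
Compute c² = 1599² = 2556801
Since 2556801 = 2556801, confirmed.

Yes, it is a Pythagorean triple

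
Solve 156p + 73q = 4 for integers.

Step 1: Check solvability.
gcd(156, 73) = 1
Since 1 divides 4, solutions exist.

Step 2: Apply extended Euclidean algorithm to find gcd.
We find integers such that 156*x0 + 73*y0 = 1

Step 3: Scale the particular solution.
Multiply by 4/1 = 4:
p = 88, q = -188

Step 4: Verify.
156*(88) + 73*(-188) = 4 = 4 ✓

p = 88, q = -188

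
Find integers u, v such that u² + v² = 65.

We need to find integers u, v > 0 such that u² + v² = 65.
Trying u = 1: v² = 65 - 1² = 65 - 1 = 64
v = 8
Check: 1² + 8² = 1 + 64 = 65 ✓

65 = 1² + 8²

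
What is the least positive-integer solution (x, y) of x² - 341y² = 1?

We seek the smallest positive integers (x, y) with x² - 341y² = 1, i.e., x² = 341y² + 1.
Try successive y values:
y = 1: x² = 341·1² + 1 = 342, not a perfect square
y = 2: x² = 341·2² + 1 = 1365, not a perfect square
y = 3: x² = 341·3² + 1 = 3070, not a perfect square
... continuing the search (or via continued fractions) ...
y = 575460: x² = 341·575460² + 1 = 112923586155601, x = 10626551 ✓

Verify: 10626551² - 341·575460² = 112923586155601 - 112923586155600 = 1 ✓

x = 10626551, y = 575460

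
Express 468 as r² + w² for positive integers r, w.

We need to find integers r, w > 0 such that r² + w² = 468.
Trying r = 12: w² = 468 - 12² = 468 - 144 = 324
w = 18
Check: 12² + 18² = 144 + 324 = 468 ✓

468 = 12² + 18²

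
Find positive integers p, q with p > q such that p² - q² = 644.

Factor: p² - q² = (p+q)(p-q) = 644.
We need two factors of 644 with the same parity.
Use p+q = 322 and p-q = 2 (product 322·2 = 644).
Adding: 2p = 324, so p = 162.
Subtracting: 2q = 320, so q = 160.
Check: 162² - 160² = 26244 - 25600 = 644 ✓

p = 162, q = 160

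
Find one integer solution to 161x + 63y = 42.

Step 1: Check solvability.
gcd(161, 63) = 7
Since 7 divides 42, solutions exist.

Step 2: Apply extended Euclidean algorithm to find gcd.
We find integers such that 161*x0 + 63*y0 = 7

Step 3: Scale the particular solution.
Multiply by 42/7 = 6:
x = 12, y = -30

Step 4: Verify.
161*(12) + 63*(-30) = 42 = 42 ✓

x = 12, y = -30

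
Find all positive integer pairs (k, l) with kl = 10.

The positive divisors of 10 are: 1, 2, 5, 10.
Each divisor d gives the pair (d, 10/d):
(1, 10), (2, 5), (5, 2), (10, 1)

(1, 10), (2, 5), (5, 2), (10, 1)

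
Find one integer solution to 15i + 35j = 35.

Step 1: Check solvability.
gcd(15, 35) = 5
Since 5 divides 35, solutions exist.

Step 2: Apply extended Euclidean algorithm to find gcd.
We find integers such that 15*x0 + 35*y0 = 5

Step 3: Scale the particular solution.
Multiply by 35/5 = 7:
i = -14, j = 7

Step 4: Verify.
15*(-14) + 35*(7) = 35 = 35 ✓

i = -14, j = 7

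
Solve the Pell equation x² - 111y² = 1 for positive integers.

We seek the smallest positive integers (x, y) with x² - 111y² = 1, i.e., x² = 111y² + 1.
Try successive y values:
y = 1: x² = 111·1² + 1 = 112, not a perfect square
y = 2: x² = 111·2² + 1 = 445, not a perfect square
y = 3: x² = 111·3² + 1 = 1000, not a perfect square
... continuing the search (or via continued fractions) ...
y = 28: x² = 111·28² + 1 = 87025, x = 295 ✓

Verify: 295² - 111·28² = 87025 - 87024 = 1 ✓

x = 295, y = 28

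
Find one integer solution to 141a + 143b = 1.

Step 1: Check solvability.
gcd(141, 143) = 1
Since 1 divides 1, solutions exist.

Step 2: Apply extended Euclidean algorithm to find gcd.
We find integers such that 141*x0 + 143*y0 = 1

Step 3: Scale the particular solution.
Multiply by 1/1 = 1:
a = 71, b = -70

Step 4: Verify.
141*(71) + 143*(-70) = 1 = 1 ✓

a = 71, b = -70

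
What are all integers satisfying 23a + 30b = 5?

Step 1: Compute gcd(23, 30) = 1.
Since 1 divides 5, solutions exist.

Step 2: Find a particular solution using extended Euclidean algorithm.
We get a₀ = -65, b₀ = 50.
Check: 23*-65 + 30*50 = 5 = 5 ✓

Step 3: Write the general solution.
a = -65 + (30/1)t = -65 + 30t
b = 50 - (23/1)t = 50 - 23t
for any integer t.

a = -65 + 30t, b = 50 - 23t for integer t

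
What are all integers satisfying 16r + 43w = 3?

Step 1: Compute gcd(16, 43) = 1.
Since 1 divides 3, solutions exist.

Step 2: Find a particular solution using extended Euclidean algorithm.
We get r₀ = -24, w₀ = 9.
Check: 16*-24 + 43*9 = 3 = 3 ✓

Step 3: Write the general solution.
r = -24 + (43/1)t = -24 + 43t
w = 9 - (16/1)t = 9 - 16t
for any integer t.

r = -24 + 43t, w = 9 - 16t for integer t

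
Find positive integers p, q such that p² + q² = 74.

Search for p with 74 - p² a perfect square.
p = 5: 74 - 5² = 74 - 25 = 49 = 7² ✓
So p = 5, q = 7.

p = 5, q = 7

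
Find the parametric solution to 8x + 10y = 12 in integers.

Step 1: Compute gcd(8, 10) = 2.
Since 2 divides 12, solutions exist.

Step 2: Find a particular solution using extended Euclidean algorithm.
We get x₀ = -6, y₀ = 6.
Check: 8*-6 + 10*6 = 12 = 12 ✓

Step 3: Write the general solution.
x = -6 + (10/2)t = -6 + 5t
y = 6 - (8/2)t = 6 - 4t
for any integer t.

x = -6 + 5t, y = 6 - 4t for integer t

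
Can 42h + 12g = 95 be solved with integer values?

Step 1: Compute gcd(42, 12).
gcd(42, 12) = 6

Step 2: Check divisibility.
Does 6 divide 95? 95 = 6 x 15 + 5, so no.

By the theorem on linear Diophantine equations, 42h + 12g = 95 has integer solutions if and only if gcd(42, 12) divides 95. Since 6 does not divide 95, no solutions exist.

No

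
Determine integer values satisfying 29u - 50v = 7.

Step 1: Check solvability.
gcd(29, 50) = 1
Since 1 divides 7, solutions exist.

Step 2: Apply extended Euclidean algorithm to find gcd.
We find integers such that 29*x0 + 50*y0 = 1

Step 3: Scale the particular solution.
Multiply by 7/1 = 7:
u = 133, v = 77

Step 4: Verify.
29*(133) - 50*(77) = 7 = 7 ✓

u = 133, v = 77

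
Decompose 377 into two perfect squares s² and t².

We need to find integers s, t > 0 such that s² + t² = 377.
Trying s = 4: t² = 377 - 4² = 377 - 16 = 361
t = 19
Check: 4² + 19² = 16 + 361 = 377 ✓

377 = 4² + 19²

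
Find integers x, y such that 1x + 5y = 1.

Step 1: Check solvability.
gcd(1, 5) = 1
Since 1 divides 1, solutions exist.

Step 2: Apply extended Euclidean algorithm to find gcd.
We find integers such that 1*x0 + 5*y0 = 1

Step 3: Scale the particular solution.
Multiply by 1/1 = 1:
x = 1, y = 0

Step 4: Verify.
1*(1) + 5*(0) = 1 = 1 ✓

x = 1, y = 0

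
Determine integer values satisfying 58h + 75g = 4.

Step 1: Check solvability.
gcd(58, 75) = 1
Since 1 divides 4, solutions exist.

Step 2: Apply extended Euclidean algorithm to find gcd.
We find integers such that 58*x0 + 75*y0 = 1

Step 3: Scale the particular solution.
Multiply by 4/1 = 4:
h = 88, g = -68

Step 4: Verify.
58*(88) + 75*(-68) = 4 = 4 ✓

h = 88, g = -68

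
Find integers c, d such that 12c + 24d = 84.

Step 1: Check solvability.
gcd(12, 24) = 12
Since 12 divides 84, solutions exist.

Step 2: Apply extended Euclidean algorithm to find gcd.
We find integers such that 12*x0 + 24*y0 = 12

Step 3: Scale the particular solution.
Multiply by 84/12 = 7:
c = 7, d = 0

Step 4: Verify.
12*(7) + 24*(0) = 84 = 84 ✓

c = 7, d = 0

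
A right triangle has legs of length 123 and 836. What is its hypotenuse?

c² = a² + b² = 123² + 836² = 15129 + 698896 = 714025
c = 845

845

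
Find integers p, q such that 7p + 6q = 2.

Step 1: Check solvability.
gcd(7, 6) = 1
Since 1 divides 2, solutions exist.

Step 2: Apply extended Euclidean algorithm to find gcd.
We find integers such that 7*x0 + 6*y0 = 1

Step 3: Scale the particular solution.
Multiply by 2/1 = 2:
p = 2, q = -2

Step 4: Verify.
7*(2) + 6*(-2) = 2 = 2 ✓

p = 2, q = -2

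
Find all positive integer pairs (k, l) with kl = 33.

The positive divisors of 33 are: 1, 3, 11, 33.
Each divisor d gives the pair (d, 33/d):
(1, 33), (3, 11), (11, 3), (33, 1)

(1, 33), (3, 11), (11, 3), (33, 1)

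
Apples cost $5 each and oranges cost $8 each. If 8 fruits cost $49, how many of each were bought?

Let a = apples, o = oranges.
a + o = 8
5a + 8o = 49
Substitute o = 8 - a:
5a + 8(8 - a) = 49
(5 - 8)a = 49 - 64
-3a = -15
a = 5, o = 8 - 5 = 3

Apples: 5, Oranges: 3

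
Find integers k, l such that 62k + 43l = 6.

Step 1: Check solvability.
gcd(62, 43) = 1
Since 1 divides 6, solutions exist.

Step 2: Apply extended Euclidean algorithm to find gcd.
We find integers such that 62*x0 + 43*y0 = 1

Step 3: Scale the particular solution.
Multiply by 6/1 = 6:
k = -54, l = 78

Step 4: Verify.
62*(-54) + 43*(78) = 6 = 6 ✓

k = -54, l = 78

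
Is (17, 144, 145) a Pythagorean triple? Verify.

Compute a² + b² = 17² + 144² = 289 + 20736 = 21025
Compute c² = 145² = 21025
Since 21025 = 21025, confirmed.

Yes, it is a Pythagorean triple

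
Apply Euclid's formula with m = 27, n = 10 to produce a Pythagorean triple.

a = m² - n² = 27² - 10² = 729 - 100 = 629
b = 2mn = 2·27·10 = 540
c = m² + n² = 729 + 100 = 829
Verify: 629² + 540² = 395641 + 291600 = 687241 = 829² ✓

(629, 540, 829)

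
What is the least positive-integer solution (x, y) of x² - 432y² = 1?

We seek the smallest positive integers (x, y) with x² - 432y² = 1, i.e., x² = 432y² + 1.
Try successive y values:
y = 1: x² = 432·1² + 1 = 433, not a perfect square
y = 2: x² = 432·2² + 1 = 1729, not a perfect square
y = 3: x² = 432·3² + 1 = 3889, not a perfect square
... continuing the search (or via continued fractions) ...
y = 65: x² = 432·65² + 1 = 1825201, x = 1351 ✓

Verify: 1351² - 432·65² = 1825201 - 1825200 = 1 ✓

x = 1351, y = 65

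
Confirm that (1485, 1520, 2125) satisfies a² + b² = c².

Compute a² + b² = 1485² + 1520² = 2205225 + 2310400 = 4515625
Compute c² = 2125² = 4515625
Since 4515625 = 4515625, confirmed.

Yes, it is a Pythagorean triple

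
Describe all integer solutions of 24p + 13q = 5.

Step 1: Compute gcd(24, 13) = 1.
Since 1 divides 5, solutions exist.

Step 2: Find a particular solution using extended Euclidean algorithm.
We get p₀ = 30, q₀ = -55.
Check: 24*30 + 13*-55 = 5 = 5 ✓

Step 3: Write the general solution.
p = 30 + (13/1)t = 30 + 13t
q = -55 - (24/1)t = -55 - 24t
for any integer t.

p = 30 + 13t, q = -55 - 24t for integer t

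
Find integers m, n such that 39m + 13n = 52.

Step 1: Check solvability.
gcd(39, 13) = 13
Since 13 divides 52, solutions exist.

Step 2: Apply extended Euclidean algorithm to find gcd.
We find integers such that 39*x0 + 13*y0 = 13

Step 3: Scale the particular solution.
Multiply by 52/13 = 4:
m = 0, n = 4

Step 4: Verify.
39*(0) + 13*(4) = 52 = 52 ✓

m = 0, n = 4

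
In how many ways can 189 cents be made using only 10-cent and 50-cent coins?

We need non-negative integers (x, y) with 10x + 50y = 189.
For each x from 0 to 18, check if (189 - 10x) is a non-negative multiple of 50.
Solutions (x, y): none
Count: 0

0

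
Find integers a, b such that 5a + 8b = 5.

Step 1: Check solvability.
gcd(5, 8) = 1
Since 1 divides 5, solutions exist.

Step 2: Apply extended Euclidean algorithm to find gcd.
We find integers such that 5*x0 + 8*y0 = 1

Step 3: Scale the particular solution.
Multiply by 5/1 = 5:
a = -15, b = 10

Step 4: Verify.
5*(-15) + 8*(10) = 5 = 5 ✓

a = -15, b = 10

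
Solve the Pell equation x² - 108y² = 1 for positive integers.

We seek the smallest positive integers (x, y) with x² - 108y² = 1, i.e., x² = 108y² + 1.
Try successive y values:
y = 1: x² = 108·1² + 1 = 109, not a perfect square
y = 2: x² = 108·2² + 1 = 433, not a perfect square
y = 3: x² = 108·3² + 1 = 973, not a perfect square
... continuing the search (or via continued fractions) ...
y = 130: x² = 108·130² + 1 = 1825201, x = 1351 ✓

Verify: 1351² - 108·130² = 1825201 - 1825200 = 1 ✓

x = 1351, y = 130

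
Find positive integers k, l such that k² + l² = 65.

Search for k with 65 - k² a perfect square.
k = 1: 65 - 1² = 65 - 1 = 64 = 8² ✓
So k = 1, l = 8.

k = 1, l = 8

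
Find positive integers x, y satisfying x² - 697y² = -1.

We need x² = 697y² - 1. Try successive y:
y = 1: x² = 697·1² - 1 = 696, not a perfect square
y = 2: x² = 697·2² - 1 = 2787, not a perfect square
y = 3: x² = 697·3² - 1 = 6272, not a perfect square
...
y = 5: x² = 697·5² - 1 = 17424 = 132² ✓
Check: 132² - 697·5² = 17424 - 17425 = -1 ✓

x = 132, y = 5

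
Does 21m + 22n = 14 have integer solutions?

Step 1: Compute gcd(21, 22).
gcd(21, 22) = 1

Step 2: Check divisibility.
Does 1 divide 14? 14 = 1 x 14, so yes.

By the theorem on linear Diophantine equations, 21m + 22n = 14 has integer solutions if and only if gcd(21, 22) divides 14. Since 1 | 14, solutions exist.

Yes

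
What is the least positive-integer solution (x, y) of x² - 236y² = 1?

We seek the smallest positive integers (x, y) with x² - 236y² = 1, i.e., x² = 236y² + 1.
Try successive y values:
y = 1: x² = 236·1² + 1 = 237, not a perfect square
y = 2: x² = 236·2² + 1 = 945, not a perfect square
y = 3: x² = 236·3² + 1 = 2125, not a perfect square
... continuing the search (or via continued fractions) ...
y = 36570: x² = 236·36570² + 1 = 315618116401, x = 561799 ✓

Verify: 561799² - 236·36570² = 315618116401 - 315618116400 = 1 ✓

x = 561799, y = 36570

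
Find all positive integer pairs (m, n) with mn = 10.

The positive divisors of 10 are: 1, 2, 5, 10.
Each divisor d gives the pair (d, 10/d):
(1, 10), (2, 5), (5, 2), (10, 1)

(1, 10), (2, 5), (5, 2), (10, 1)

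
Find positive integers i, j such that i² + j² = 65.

Search for i with 65 - i² a perfect square.
i = 1: 65 - 1² = 65 - 1 = 64 = 8² ✓
So i = 1, j = 8.

i = 1, j = 8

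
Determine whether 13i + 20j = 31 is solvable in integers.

Step 1: Compute gcd(13, 20).
gcd(13, 20) = 1

Step 2: Check divisibility.
Does 1 divide 31? 31 = 1 x 31, so yes.

By the theorem on linear Diophantine equations, 13i + 20j = 31 has integer solutions if and only if gcd(13, 20) divides 31. Since 1 | 31, solutions exist.

Yes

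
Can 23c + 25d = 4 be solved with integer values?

Step 1: Compute gcd(23, 25).
gcd(23, 25) = 1

Step 2: Check divisibility.
Does 1 divide 4? 4 = 1 x 4, so yes.

By the theorem on linear Diophantine equations, 23c + 25d = 4 has integer solutions if and only if gcd(23, 25) divides 4. Since 1 | 4, solutions exist.

Yes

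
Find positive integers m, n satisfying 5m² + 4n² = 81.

Try small values of m and check whether (81 - 5m²)/4 is a perfect square.
m = 3: 5·3² = 45, so 4n² = 81 - 45 = 36, giving n² = 9, n = 3.
Check: 5·3² + 4·3² = 45 + 36 = 81 ✓

m = 3, n = 3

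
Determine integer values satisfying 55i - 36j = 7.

Step 1: Check solvability.
gcd(55, 36) = 1
Since 1 divides 7, solutions exist.

Step 2: Apply extended Euclidean algorithm to find gcd.
We find integers such that 55*x0 + 36*y0 = 1

Step 3: Scale the particular solution.
Multiply by 7/1 = 7:
i = -119, j = -182

Step 4: Verify.
55*(-119) - 36*(-182) = 7 = 7 ✓

i = -119, j = -182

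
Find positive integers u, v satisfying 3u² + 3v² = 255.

Try small values of u and check whether (255 - 3u²)/3 is a perfect square.
u = 2: 3·2² = 12, so 3v² = 255 - 12 = 243, giving v² = 81, v = 9.
Check: 3·2² + 3·9² = 12 + 243 = 255 ✓

u = 2, v = 9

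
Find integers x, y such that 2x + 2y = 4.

Step 1: Check solvability.
gcd(2, 2) = 2
Since 2 divides 4, solutions exist.

Step 2: Apply extended Euclidean algorithm to find gcd.
We find integers such that 2*x0 + 2*y0 = 2

Step 3: Scale the particular solution.
Multiply by 4/2 = 2:
x = 0, y = 2

Step 4: Verify.
2*(0) + 2*(2) = 4 = 4 ✓

x = 0, y = 2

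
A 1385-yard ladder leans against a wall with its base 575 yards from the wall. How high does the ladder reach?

The ladder, wall, and ground form a right triangle with hypotenuse 1385 and one leg 575.
By the Pythagorean theorem: h² = 1385² - 575² = 1918225 - 330625 = 1587600
h = √1587600 = 1260 yards

1260 yards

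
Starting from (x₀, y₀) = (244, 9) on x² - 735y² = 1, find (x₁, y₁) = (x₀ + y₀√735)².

Solutions to x² - Dy² = 1 are generated by powers of (x₀ + y₀√D).
The next solution satisfies x₁ + y₁√735 = (x₀ + y₀√735)², giving:
x₁ = x₀² + 735y₀² = 244² + 735·9² = 59536 + 59535 = 119071
y₁ = 2x₀y₀ = 2·244·9 = 4392

Verify: 119071² - 735·4392² = 14177903041 - 14177903040 = 1 ✓

x = 119071, y = 4392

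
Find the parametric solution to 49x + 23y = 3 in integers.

Step 1: Compute gcd(49, 23) = 1.
Since 1 divides 3, solutions exist.

Step 2: Find a particular solution using extended Euclidean algorithm.
We get x₀ = 24, y₀ = -51.
Check: 49*24 + 23*-51 = 3 = 3 ✓

Step 3: Write the general solution.
x = 24 + (23/1)t = 24 + 23t
y = -51 - (49/1)t = -51 - 49t
for any integer t.

x = 24 + 23t, y = -51 - 49t for integer t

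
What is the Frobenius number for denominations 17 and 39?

For two coprime denominations a and b, the Frobenius number (largest value not representable as a non-negative combination) is ab - a - b.
Here gcd(17, 39) = 1, so they are coprime.
F(17, 39) = 17·39 - 17 - 39 = 663 - 56 = 607

607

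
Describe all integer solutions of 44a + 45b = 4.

Step 1: Compute gcd(44, 45) = 1.
Since 1 divides 4, solutions exist.

Step 2: Find a particular solution using extended Euclidean algorithm.
We get a₀ = -4, b₀ = 4.
Check: 44*-4 + 45*4 = 4 = 4 ✓

Step 3: Write the general solution.
a = -4 + (45/1)t = -4 + 45t
b = 4 - (44/1)t = 4 - 44t
for any integer t.

a = -4 + 45t, b = 4 - 44t for integer t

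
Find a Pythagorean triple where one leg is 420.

We need the other leg and hypotenuse such that 420² + x² = c².
Take x = 341, c = 541: 420² + 341² = 176400 + 116281 = 292681 = 541² ✓
Triple: (341, 420, 541)

(341, 420, 541)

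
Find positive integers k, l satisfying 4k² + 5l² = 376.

Try small values of k and check whether (376 - 4k²)/5 is a perfect square.
k = 7: 4·7² = 196, so 5l² = 376 - 196 = 180, giving l² = 36, l = 6.
Check: 4·7² + 5·6² = 196 + 180 = 376 ✓

k = 7, l = 6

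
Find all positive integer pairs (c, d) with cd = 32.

The positive divisors of 32 are: 1, 2, 4, 8, 16, 32.
Each divisor d gives the pair (d, 32/d):
(1, 32), (2, 16), (4, 8), (8, 4), (16, 2), (32, 1)

(1, 32), (2, 16), (4, 8), (8, 4), (16, 2), (32, 1)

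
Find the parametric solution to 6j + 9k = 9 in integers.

Step 1: Compute gcd(6, 9) = 3.
Since 3 divides 9, solutions exist.

Step 2: Find a particular solution using extended Euclidean algorithm.
We get j₀ = -3, k₀ = 3.
Check: 6*-3 + 9*3 = 9 = 9 ✓

Step 3: Write the general solution.
j = -3 + (9/3)t = -3 + 3t
k = 3 - (6/3)t = 3 - 2t
for any integer t.

j = -3 + 3t, k = 3 - 2t for integer t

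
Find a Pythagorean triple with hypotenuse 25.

We need a² + b² = 25² = 625.
Trying: 7² + 24² = 49 + 576 = 625 ✓

(7, 24, 25)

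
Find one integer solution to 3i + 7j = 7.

Step 1: Check solvability.
gcd(3, 7) = 1
Since 1 divides 7, solutions exist.

Step 2: Apply extended Euclidean algorithm to find gcd.
We find integers such that 3*x0 + 7*y0 = 1

Step 3: Scale the particular solution.
Multiply by 7/1 = 7:
i = -14, j = 7

Step 4: Verify.
3*(-14) + 7*(7) = 7 = 7 ✓

i = -14, j = 7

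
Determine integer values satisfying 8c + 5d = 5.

Step 1: Check solvability.
gcd(8, 5) = 1
Since 1 divides 5, solutions exist.

Step 2: Apply extended Euclidean algorithm to find gcd.
We find integers such that 8*x0 + 5*y0 = 1

Step 3: Scale the particular solution.
Multiply by 5/1 = 5:
c = 10, d = -15

Step 4: Verify.
8*(10) + 5*(-15) = 5 = 5 ✓

c = 10, d = -15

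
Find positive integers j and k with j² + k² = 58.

We need to find integers j, k > 0 such that j² + k² = 58.
Trying j = 3: k² = 58 - 3² = 58 - 9 = 49
k = 7
Check: 3² + 7² = 9 + 49 = 58 ✓

58 = 3² + 7²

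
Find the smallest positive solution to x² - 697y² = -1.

We need x² = 697y² - 1. Try successive y:
y = 1: x² = 697·1² - 1 = 696, not a perfect square
y = 2: x² = 697·2² - 1 = 2787, not a perfect square
y = 3: x² = 697·3² - 1 = 6272, not a perfect square
...
y = 5: x² = 697·5² - 1 = 17424 = 132² ✓
Check: 132² - 697·5² = 17424 - 17425 = -1 ✓

x = 132, y = 5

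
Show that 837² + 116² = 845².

Compute a² + b² = 837² + 116² = 700569 + 13456 = 714025
Compute c² = 845² = 714025
Since 714025 = 714025, confirmed.

Yes, it is a Pythagorean triple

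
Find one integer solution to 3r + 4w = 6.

Step 1: Check solvability.
gcd(3, 4) = 1
Since 1 divides 6, solutions exist.

Step 2: Apply extended Euclidean algorithm to find gcd.
We find integers such that 3*x0 + 4*y0 = 1

Step 3: Scale the particular solution.
Multiply by 6/1 = 6:
r = -6, w = 6

Step 4: Verify.
3*(-6) + 4*(6) = 6 = 6 ✓

r = -6, w = 6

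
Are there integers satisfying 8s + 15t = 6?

Step 1: Compute gcd(8, 15).
gcd(8, 15) = 1

Step 2: Check divisibility.
Does 1 divide 6? 6 = 1 x 6, so yes.

By the theorem on linear Diophantine equations, 8s + 15t = 6 has integer solutions if and only if gcd(8, 15) divides 6. Since 1 | 6, solutions exist.

Yes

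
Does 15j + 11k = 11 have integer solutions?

Step 1: Compute gcd(15, 11).
gcd(15, 11) = 1

Step 2: Check divisibility.
Does 1 divide 11? 11 = 1 x 11, so yes.

By the theorem on linear Diophantine equations, 15j + 11k = 11 has integer solutions if and only if gcd(15, 11) divides 11. Since 1 | 11, solutions exist.

Yes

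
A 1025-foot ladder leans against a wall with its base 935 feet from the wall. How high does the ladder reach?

The ladder, wall, and ground form a right triangle with hypotenuse 1025 and one leg 935.
By the Pythagorean theorem: h² = 1025² - 935² = 1050625 - 874225 = 176400
h = √176400 = 420 feet

420 feet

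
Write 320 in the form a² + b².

We need to find integers a, b > 0 such that a² + b² = 320.
Trying a = 8: b² = 320 - 8² = 320 - 64 = 256
b = 16
Check: 8² + 16² = 64 + 256 = 320 ✓

320 = 8² + 16²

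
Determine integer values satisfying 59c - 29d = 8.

Step 1: Check solvability.
gcd(59, 29) = 1
Since 1 divides 8, solutions exist.

Step 2: Apply extended Euclidean algorithm to find gcd.
We find integers such that 59*x0 + 29*y0 = 1

Step 3: Scale the particular solution.
Multiply by 8/1 = 8:
c = 8, d = 16

Step 4: Verify.
59*(8) - 29*(16) = 8 = 8 ✓

c = 8, d = 16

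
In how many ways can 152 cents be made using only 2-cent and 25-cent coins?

We need non-negative integers (x, y) with 2x + 25y = 152.
For each x from 0 to 76, check if (152 - 2x) is a non-negative multiple of 25.
Solutions (x, y): (1,6), (26,4), (51,2), (76,0)
Count: 4

4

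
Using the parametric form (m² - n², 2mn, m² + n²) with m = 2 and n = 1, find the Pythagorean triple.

a = m² - n² = 2² - 1² = 4 - 1 = 3
b = 2mn = 2·2·1 = 4
c = m² + n² = 4 + 1 = 5
Verify: 3² + 4² = 9 + 16 = 25 = 5² ✓

(3, 4, 5)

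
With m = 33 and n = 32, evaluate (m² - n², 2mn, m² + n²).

a = m² - n² = 1089 - 1024 = 65
b = 2mn = 2·33·32 = 2112
c = m² + n² = 1089 + 1024 = 2113
Verify: 65² + 2112² = 4225 + 4460544 = 4464769 = 2113² ✓

(65, 2112, 2113)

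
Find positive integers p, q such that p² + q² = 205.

Search for p with 205 - p² a perfect square.
p = 3: 205 - 3² = 205 - 9 = 196 = 14² ✓
So p = 3, q = 14.

p = 3, q = 14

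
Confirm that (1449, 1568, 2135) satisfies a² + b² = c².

Compute a² + b² = 1449² + 1568² = 2099601 + 2458624 = 4558225
Compute c² = 2135² = 4558225
Since 4558225 = 4558225, confirmed.

Yes, it is a Pythagorean triple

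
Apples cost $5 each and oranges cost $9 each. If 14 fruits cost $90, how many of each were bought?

Let a = apples, o = oranges.
a + o = 14
5a + 9o = 90
Substitute o = 14 - a:
5a + 9(14 - a) = 90
(5 - 9)a = 90 - 126
-4a = -36
a = 9, o = 14 - 9 = 5

Apples: 9, Oranges: 5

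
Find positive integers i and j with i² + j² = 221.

We need to find integers i, j > 0 such that i² + j² = 221.
Trying i = 5: j² = 221 - 5² = 221 - 25 = 196
j = 14
Check: 5² + 14² = 25 + 196 = 221 ✓

221 = 5² + 14²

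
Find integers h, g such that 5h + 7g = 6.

Step 1: Check solvability.
gcd(5, 7) = 1
Since 1 divides 6, solutions exist.

Step 2: Apply extended Euclidean algorithm to find gcd.
We find integers such that 5*x0 + 7*y0 = 1

Step 3: Scale the particular solution.
Multiply by 6/1 = 6:
h = 18, g = -12

Step 4: Verify.
5*(18) + 7*(-12) = 6 = 6 ✓

h = 18, g = -12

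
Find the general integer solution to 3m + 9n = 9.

Step 1: Compute gcd(3, 9) = 3.
Since 3 divides 9, solutions exist.

Step 2: Find a particular solution using extended Euclidean algorithm.
We get m₀ = 3, n₀ = 0.
Check: 3*3 + 9*0 = 9 = 9 ✓

Step 3: Write the general solution.
m = 3 + (9/3)t = 3 + 3t
n = 0 - (3/3)t = 0 - 1t
for any integer t.

m = 3 + 3t, n = 0 - 1t for integer t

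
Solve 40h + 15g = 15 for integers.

Step 1: Check solvability.
gcd(40, 15) = 5
Since 5 divides 15, solutions exist.

Step 2: Apply extended Euclidean algorithm to find gcd.
We find integers such that 40*x0 + 15*y0 = 5

Step 3: Scale the particular solution.
Multiply by 15/5 = 3:
h = -3, g = 9

Step 4: Verify.
40*(-3) + 15*(9) = 15 = 15 ✓

h = -3, g = 9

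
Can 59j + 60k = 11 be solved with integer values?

Step 1: Compute gcd(59, 60).
gcd(59, 60) = 1

Step 2: Check divisibility.
Does 1 divide 11? 11 = 1 x 11, so yes.

By the theorem on linear Diophantine equations, 59j + 60k = 11 has integer solutions if and only if gcd(59, 60) divides 11. Since 1 | 11, solutions exist.

Yes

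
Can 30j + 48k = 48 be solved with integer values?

Step 1: Compute gcd(30, 48).
gcd(30, 48) = 6

Step 2: Check divisibility.
Does 6 divide 48? 48 = 6 x 8, so yes.

By the theorem on linear Diophantine equations, 30j + 48k = 48 has integer solutions if and only if gcd(30, 48) divides 48. Since 6 | 48, solutions exist.

Yes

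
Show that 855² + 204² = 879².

Compute a² + b²:
855² + 204² = 731025 + 41616 = 772641
Compute c²:
879² = 772641
Since 772641 = 772641, it is a Pythagorean triple.

Yes, it is a Pythagorean triple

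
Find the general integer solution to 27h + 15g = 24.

Step 1: Compute gcd(27, 15) = 3.
Since 3 divides 24, solutions exist.

Step 2: Find a particular solution using extended Euclidean algorithm.
We get h₀ = -8, g₀ = 16.
Check: 27*-8 + 15*16 = 24 = 24 ✓

Step 3: Write the general solution.
h = -8 + (15/3)t = -8 + 5t
g = 16 - (27/3)t = 16 - 9t
for any integer t.

h = -8 + 5t, g = 16 - 9t for integer t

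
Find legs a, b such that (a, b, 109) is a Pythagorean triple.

We need a² + b² = 109² = 11881.
Trying: 91² + 60² = 8281 + 3600 = 11881 ✓

(91, 60, 109)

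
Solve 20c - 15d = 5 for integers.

Step 1: Check solvability.
gcd(20, 15) = 5
Since 5 divides 5, solutions exist.

Step 2: Apply extended Euclidean algorithm to find gcd.
We find integers such that 20*x0 + 15*y0 = 5

Step 3: Scale the particular solution.
Multiply by 5/5 = 1:
c = 1, d = 1

Step 4: Verify.
20*(1) - 15*(1) = 5 = 5 ✓

c = 1, d = 1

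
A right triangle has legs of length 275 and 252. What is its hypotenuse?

c² = a² + b² = 275² + 252² = 75625 + 63504 = 139129
c = 373

373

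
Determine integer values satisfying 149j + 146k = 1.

Step 1: Check solvability.
gcd(149, 146) = 1
Since 1 divides 1, solutions exist.

Step 2: Apply extended Euclidean algorithm to find gcd.
We find integers such that 149*x0 + 146*y0 = 1

Step 3: Scale the particular solution.
Multiply by 1/1 = 1:
j = 49, k = -50

Step 4: Verify.
149*(49) + 146*(-50) = 1 = 1 ✓

j = 49, k = -50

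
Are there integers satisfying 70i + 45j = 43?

Step 1: Compute gcd(70, 45).
gcd(70, 45) = 5

Step 2: Check divisibility.
Does 5 divide 43? 43 = 5 x 8 + 3, so no.

By the theorem on linear Diophantine equations, 70i + 45j = 43 has integer solutions if and only if gcd(70, 45) divides 43. Since 5 does not divide 43, no solutions exist.

No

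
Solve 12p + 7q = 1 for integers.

Step 1: Check solvability.
gcd(12, 7) = 1
Since 1 divides 1, solutions exist.

Step 2: Apply extended Euclidean algorithm to find gcd.
We find integers such that 12*x0 + 7*y0 = 1

Step 3: Scale the particular solution.
Multiply by 1/1 = 1:
p = 3, q = -5

Step 4: Verify.
12*(3) + 7*(-5) = 1 = 1 ✓

p = 3, q = -5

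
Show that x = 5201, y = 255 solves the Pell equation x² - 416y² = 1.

Compute x² = 5201² = 27050401
Compute 416y² = 416·255² = 416·65025 = 27050400
x² - 416y² = 27050401 - 27050400 = 1
Since this equals 1, (5201, 255) is a solution.

Yes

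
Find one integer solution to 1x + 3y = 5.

Step 1: Check solvability.
gcd(1, 3) = 1
Since 1 divides 5, solutions exist.

Step 2: Apply extended Euclidean algorithm to find gcd.
We find integers such that 1*x0 + 3*y0 = 1

Step 3: Scale the particular solution.
Multiply by 5/1 = 5:
x = 5, y = 0

Step 4: Verify.
1*(5) + 3*(0) = 5 = 5 ✓

x = 5, y = 0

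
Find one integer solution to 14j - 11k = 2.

Step 1: Check solvability.
gcd(14, 11) = 1
Since 1 divides 2, solutions exist.

Step 2: Apply extended Euclidean algorithm to find gcd.
We find integers such that 14*x0 + 11*y0 = 1

Step 3: Scale the particular solution.
Multiply by 2/1 = 2:
j = 8, k = 10

Step 4: Verify.
14*(8) - 11*(10) = 2 = 2 ✓

j = 8, k = 10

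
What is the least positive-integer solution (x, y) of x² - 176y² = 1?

We seek the smallest positive integers (x, y) with x² - 176y² = 1, i.e., x² = 176y² + 1.
Try successive y values:
y = 1: x² = 176·1² + 1 = 177, not a perfect square
y = 2: x² = 176·2² + 1 = 705, not a perfect square
y = 3: x² = 176·3² + 1 = 1585, not a perfect square
... continuing the search (or via continued fractions) ...
y = 15: x² = 176·15² + 1 = 39601, x = 199 ✓

Verify: 199² - 176·15² = 39601 - 39600 = 1 ✓

x = 199, y = 15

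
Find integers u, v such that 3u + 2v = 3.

Step 1: Check solvability.
gcd(3, 2) = 1
Since 1 divides 3, solutions exist.

Step 2: Apply extended Euclidean algorithm to find gcd.
We find integers such that 3*x0 + 2*y0 = 1

Step 3: Scale the particular solution.
Multiply by 3/1 = 3:
u = 3, v = -3

Step 4: Verify.
3*(3) + 2*(-3) = 3 = 3 ✓

u = 3, v = -3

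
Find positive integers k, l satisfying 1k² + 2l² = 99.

Try small values of k and check whether (99 - 1k²)/2 is a perfect square.
k = 7: 1·7² = 49, so 2l² = 99 - 49 = 50, giving l² = 25, l = 5.
Check: 1·7² + 2·5² = 49 + 50 = 99 ✓

k = 7, l = 5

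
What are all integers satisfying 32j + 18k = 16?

Step 1: Compute gcd(32, 18) = 2.
Since 2 divides 16, solutions exist.

Step 2: Find a particular solution using extended Euclidean algorithm.
We get j₀ = 32, k₀ = -56.
Check: 32*32 + 18*-56 = 16 = 16 ✓

Step 3: Write the general solution.
j = 32 + (18/2)t = 32 + 9t
k = -56 - (32/2)t = -56 - 16t
for any integer t.

j = 32 + 9t, k = -56 - 16t for integer t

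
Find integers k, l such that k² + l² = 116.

We need to find integers k, l > 0 such that k² + l² = 116.
Trying k = 4: l² = 116 - 4² = 116 - 16 = 100
l = 10
Check: 4² + 10² = 16 + 100 = 116 ✓

116 = 4² + 10²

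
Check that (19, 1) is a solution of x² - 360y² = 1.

Compute x² = 19² = 361
Compute 360y² = 360·1² = 360·1 = 360
x² - 360y² = 361 - 360 = 1
Since this equals 1, (19, 1) is a solution.

Yes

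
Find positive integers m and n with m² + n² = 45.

We need to find integers m, n > 0 such that m² + n² = 45.
Trying m = 3: n² = 45 - 3² = 45 - 9 = 36
n = 6
Check: 3² + 6² = 9 + 36 = 45 ✓

45 = 3² + 6²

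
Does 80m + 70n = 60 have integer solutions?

Step 1: Compute gcd(80, 70).
gcd(80, 70) = 10

Step 2: Check divisibility.
Does 10 divide 60? 60 = 10 x 6, so yes.

By the theorem on linear Diophantine equations, 80m + 70n = 60 has integer solutions if and only if gcd(80, 70) divides 60. Since 10 | 60, solutions exist.

Yes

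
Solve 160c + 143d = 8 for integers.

Step 1: Check solvability.
gcd(160, 143) = 1
Since 1 divides 8, solutions exist.

Step 2: Apply extended Euclidean algorithm to find gcd.
We find integers such that 160*x0 + 143*y0 = 1

Step 3: Scale the particular solution.
Multiply by 8/1 = 8:
c = -336, d = 376

Step 4: Verify.
160*(-336) + 143*(376) = 8 = 8 ✓

c = -336, d = 376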